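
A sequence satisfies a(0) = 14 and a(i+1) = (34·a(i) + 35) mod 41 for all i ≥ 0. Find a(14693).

We have a(0) = 14, a(1) = 19, a(2) = 25, a(3) = 24, a(4) = 31, a(5) = 23, a(6) = 38, a(7) = 15, a(8) = 12, a(9) = 33, a(10) = 9, a(11) = 13, a(12) = 26, a(13) = 17, a(14) = 39, a(15) = 8, a(16) = 20, a(17) = 18, a(18) = 32, a(19) = 16, a(20) = 5, a(21) = 0, a(22) = 35, a(23) = 36, a(24) = 29, a(25) = 37, a(26) = 22, a(27) = 4, a(28) = 7, a(29) = 27, a(30) = 10, a(31) = 6, a(32) = 34, a(33) = 2, a(34) = 21, a(35) = 11, a(36) = 40, a(37) = 1, a(38) = 28, a(39) = 3, a(40) = 14.
The sequence repeats with period 40.
So a(14693) = a(0 + ((14693-0) mod 40)) = a(13) = 17.

17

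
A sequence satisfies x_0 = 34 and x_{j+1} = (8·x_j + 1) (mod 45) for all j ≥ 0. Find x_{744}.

34

Computing terms: x_0 = 34,  x_1 = 3,  x_2 = 25,  x_3 = 21,  x_4 = 34.
Since x_4 = x_0 = 34, the sequence is periodic with period 4.
(744 - 0) mod 4 = 0, so x_{744} = x_0 = 34.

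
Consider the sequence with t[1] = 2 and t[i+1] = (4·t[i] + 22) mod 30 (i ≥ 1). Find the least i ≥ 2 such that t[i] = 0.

Computing terms: t[1] = 2; t[2] = 0; t[3] = 22; t[4] = 20; t[5] = 12; t[6] = 10; t[7] = 2.
The sequence repeats with period 6.
The value 0 first appears (with i ≥ 2) at t[2].

2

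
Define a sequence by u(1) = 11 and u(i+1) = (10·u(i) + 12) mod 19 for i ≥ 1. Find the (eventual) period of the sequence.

We have u(1) = 11,  u(2) = 8,  u(3) = 16,  u(4) = 1,  u(5) = 3,  u(6) = 4,  u(7) = 14,  u(8) = 0,  u(9) = 12,  u(10) = 18,  u(11) = 2,  u(12) = 13,  u(13) = 9,  u(14) = 7,  u(15) = 6,  u(16) = 15,  u(17) = 10,  u(18) = 17,  u(19) = 11.
The sequence repeats with period 18.

18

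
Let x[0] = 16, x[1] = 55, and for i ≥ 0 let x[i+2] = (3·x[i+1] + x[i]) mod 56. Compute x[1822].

51

Listing terms: x[0] = 16; x[1] = 55; x[2] = 13; x[3] = 38; x[4] = 15; x[5] = 27; x[6] = 40; x[7] = 35; x[8] = 33; x[9] = 22; x[10] = 43; x[11] = 39; x[12] = 48; x[13] = 15; x[14] = 37; x[15] = 14; x[16] = 23; x[17] = 27; x[18] = 48; x[19] = 3; x[20] = 1; x[21] = 6; x[22] = 19; x[23] = 7; x[24] = 40; x[25] = 15; x[26] = 29; x[27] = 46; x[28] = 55; x[29] = 43; x[30] = 16; x[31] = 35; x[32] = 9; x[33] = 6; x[34] = 27; x[35] = 31; x[36] = 8; x[37] = 55; x[38] = 5; x[39] = 14; x[40] = 47; x[41] = 43; x[42] = 8; x[43] = 11; x[44] = 41; x[45] = 22; x[46] = 51; x[47] = 7; x[48] = 16; x[49] = 55.
The sequence repeats with period 48.
(1822 - 0) mod 48 = 46, so x[1822] = x[46] = 51.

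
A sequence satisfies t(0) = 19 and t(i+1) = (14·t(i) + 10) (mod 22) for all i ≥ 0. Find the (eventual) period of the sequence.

5

Listing terms: t(0) = 19,  t(1) = 12,  t(2) = 2,  t(3) = 16,  t(4) = 14,  t(5) = 8,  t(6) = 12.
Since t(6) = t(1) = 12, the sequence is eventually periodic: after a pre-period of length 1 it cycles with period 5.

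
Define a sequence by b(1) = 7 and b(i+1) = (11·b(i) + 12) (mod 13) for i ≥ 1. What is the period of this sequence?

12

b(1) = 7,  b(2) = 11,  b(3) = 3,  b(4) = 6,  b(5) = 0,  b(6) = 12,  b(7) = 1,  b(8) = 10,  b(9) = 5,  b(10) = 2,  b(11) = 8,  b(12) = 9,  b(13) = 7.
Since b(13) = b(1) = 7, the sequence is periodic with period 12.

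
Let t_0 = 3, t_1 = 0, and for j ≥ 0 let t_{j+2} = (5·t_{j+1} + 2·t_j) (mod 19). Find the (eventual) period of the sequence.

We have t_0 = 3,  t_1 = 0,  t_2 = 6,  t_3 = 11,  t_4 = 10,  t_5 = 15,  t_6 = 0,  t_7 = 11,  t_8 = 17,  t_9 = 12,  t_{10} = 18,  t_{11} = 0,  t_{12} = 17,  t_{13} = 9,  t_{14} = 3,  t_{15} = 14,  t_{16} = 0,  t_{17} = 9,  t_{18} = 7,  t_{19} = 15,  t_{20} = 13,  t_{21} = 0,  t_{22} = 7,  t_{23} = 16,  t_{24} = 18,  t_{25} = 8,  t_{26} = 0,  t_{27} = 16,  t_{28} = 4,  t_{29} = 14,  t_{30} = 2,  t_{31} = 0,  t_{32} = 4,  t_{33} = 1,  t_{34} = 13,  t_{35} = 10,  t_{36} = 0,  t_{37} = 1,  t_{38} = 5,  t_{39} = 8,  t_{40} = 12,  t_{41} = 0,  t_{42} = 5,  t_{43} = 6,  t_{44} = 2,  t_{45} = 3,  t_{46} = 0.
The sequence repeats with period 45.

45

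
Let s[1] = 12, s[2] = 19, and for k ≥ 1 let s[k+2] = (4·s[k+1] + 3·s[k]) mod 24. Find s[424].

Computing terms: s[1] = 12, s[2] = 19, s[3] = 16, s[4] = 1, s[5] = 4, s[6] = 19, s[7] = 16.
Since (s[6], s[7]) = (s[2], s[3]) = (19, 16) (two consecutive terms determine the rest), the sequence is eventually periodic: after a pre-period of length 1 it cycles with period 4.
For k ≥ 2, s[k] depends only on (k - 2) mod 4. (424 - 2) mod 4 = 2, so s[424] = s[4] = 1.

1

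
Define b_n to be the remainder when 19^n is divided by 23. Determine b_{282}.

8

We have b_0 = 1, b_1 = 19, b_2 = 16, b_3 = 5, b_4 = 3, b_5 = 11, b_6 = 2, b_7 = 15, b_8 = 9, b_9 = 10, b_{10} = 6, b_{11} = 22, b_{12} = 4, b_{13} = 7, b_{14} = 18, b_{15} = 20, b_{16} = 12, b_{17} = 21, b_{18} = 8, b_{19} = 14, b_{20} = 13, b_{21} = 17, b_{22} = 1.
Since b_{22} = b_0 = 1, the sequence is periodic with period 22.
So b_{282} = b_{0 + ((282-0) mod 22)} = b_{18} = 8.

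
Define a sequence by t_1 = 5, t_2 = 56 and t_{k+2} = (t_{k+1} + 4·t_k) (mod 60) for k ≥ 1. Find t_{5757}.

16

We have t_1 = 5; t_2 = 56; t_3 = 16; t_4 = 0; t_5 = 4; t_6 = 4; t_7 = 20; t_8 = 36; t_9 = 56; t_{10} = 20; t_{11} = 4; t_{12} = 24; t_{13} = 40; t_{14} = 16; t_{15} = 56; t_{16} = 0; t_{17} = 44; t_{18} = 44; t_{19} = 40; t_{20} = 36; t_{21} = 16; t_{22} = 40; t_{23} = 44; t_{24} = 24; t_{25} = 20; t_{26} = 56; t_{27} = 16.
Since (t_{26}, t_{27}) = (t_2, t_3) = (56, 16) (two consecutive terms determine the rest), the sequence is eventually periodic: after a pre-period of length 1 it cycles with period 24.
For k ≥ 2, t_k depends only on (k - 2) mod 24. (5757 - 2) mod 24 = 19, so t_{5757} = t_{21} = 16.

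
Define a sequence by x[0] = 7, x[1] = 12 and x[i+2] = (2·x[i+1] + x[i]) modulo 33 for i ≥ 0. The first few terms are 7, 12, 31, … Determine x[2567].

Listing terms: x[0] = 7, x[1] = 12, x[2] = 31, x[3] = 8, x[4] = 14, x[5] = 3, x[6] = 20, x[7] = 10, x[8] = 7, x[9] = 24, x[10] = 22, x[11] = 2, x[12] = 26, x[13] = 21, x[14] = 2, x[15] = 25, x[16] = 19, x[17] = 30, x[18] = 13, x[19] = 23, x[20] = 26, x[21] = 9, x[22] = 11, x[23] = 31, x[24] = 7, x[25] = 12.
Since (x[24], x[25]) = (x[0], x[1]) = (7, 12) (two consecutive terms determine the rest), the sequence is periodic with period 24.
So x[2567] = x[0 + ((2567-0) mod 24)] = x[23] = 31.

31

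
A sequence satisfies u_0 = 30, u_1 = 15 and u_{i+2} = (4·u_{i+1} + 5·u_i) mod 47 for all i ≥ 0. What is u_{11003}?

19

Listing terms: u_0 = 30,  u_1 = 15,  u_2 = 22,  u_3 = 22,  u_4 = 10,  u_5 = 9,  u_6 = 39,  u_7 = 13,  u_8 = 12,  u_9 = 19,  u_{10} = 42,  u_{11} = 28,  u_{12} = 40,  u_{13} = 18,  u_{14} = 37,  u_{15} = 3,  u_{16} = 9,  u_{17} = 4,  u_{18} = 14,  u_{19} = 29,  u_{20} = 45,  u_{21} = 43,  u_{22} = 21,  u_{23} = 17,  u_{24} = 32,  u_{25} = 25,  u_{26} = 25,  u_{27} = 37,  u_{28} = 38,  u_{29} = 8,  u_{30} = 34,  u_{31} = 35,  u_{32} = 28,  u_{33} = 5,  u_{34} = 19,  u_{35} = 7,  u_{36} = 29,  u_{37} = 10,  u_{38} = 44,  u_{39} = 38,  u_{40} = 43,  u_{41} = 33,  u_{42} = 18,  u_{43} = 2,  u_{44} = 4,  u_{45} = 26,  u_{46} = 30,  u_{47} = 15.
The sequence repeats with period 46.
So u_{11003} = u_{0 + ((11003-0) mod 46)} = u_9 = 19.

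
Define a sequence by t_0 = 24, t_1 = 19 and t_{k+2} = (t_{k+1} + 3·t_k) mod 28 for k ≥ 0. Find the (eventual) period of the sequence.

Computing terms: t_0 = 24,  t_1 = 19,  t_2 = 7,  t_3 = 8,  t_4 = 1,  t_5 = 25,  t_6 = 0,  t_7 = 19,  t_8 = 19,  t_9 = 20,  t_{10} = 21,  t_{11} = 25,  t_{12} = 4,  t_{13} = 23,  t_{14} = 7,  t_{15} = 20,  t_{16} = 13,  t_{17} = 17,  t_{18} = 0,  t_{19} = 23,  t_{20} = 23,  t_{21} = 8,  t_{22} = 21,  t_{23} = 17,  t_{24} = 24,  t_{25} = 19.
Since (t_{24}, t_{25}) = (t_0, t_1) = (24, 19) (two consecutive terms determine the rest), the sequence is periodic with period 24.

24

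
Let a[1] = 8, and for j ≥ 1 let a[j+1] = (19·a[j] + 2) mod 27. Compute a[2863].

Computing terms: a[1] = 8,  a[2] = 19,  a[3] = 12,  a[4] = 14,  a[5] = 25,  a[6] = 18,  a[7] = 20,  a[8] = 4,  a[9] = 24,  a[10] = 26,  a[11] = 10,  a[12] = 3,  a[13] = 5,  a[14] = 16,  a[15] = 9,  a[16] = 11,  a[17] = 22,  a[18] = 15,  a[19] = 17,  a[20] = 1,  a[21] = 21,  a[22] = 23,  a[23] = 7,  a[24] = 0,  a[25] = 2,  a[26] = 13,  a[27] = 6,  a[28] = 8.
Since a[28] = a[1] = 8, the sequence is periodic with period 27.
(2863 - 1) mod 27 = 0, so a[2863] = a[1] = 8.

8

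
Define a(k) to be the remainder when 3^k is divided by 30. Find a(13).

Listing terms: a(1) = 3,  a(2) = 9,  a(3) = 27,  a(4) = 21,  a(5) = 3.
The sequence repeats with period 4.
So a(13) = a(1 + ((13-1) mod 4)) = a(1) = 3.

3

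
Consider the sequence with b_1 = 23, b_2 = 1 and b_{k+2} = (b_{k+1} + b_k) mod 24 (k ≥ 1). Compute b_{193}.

23

Computing terms: b_1 = 23,  b_2 = 1,  b_3 = 0,  b_4 = 1,  b_5 = 1,  b_6 = 2,  b_7 = 3,  b_8 = 5,  b_9 = 8,  b_{10} = 13,  b_{11} = 21,  b_{12} = 10,  b_{13} = 7,  b_{14} = 17,  b_{15} = 0,  b_{16} = 17,  b_{17} = 17,  b_{18} = 10,  b_{19} = 3,  b_{20} = 13,  b_{21} = 16,  b_{22} = 5,  b_{23} = 21,  b_{24} = 2,  b_{25} = 23,  b_{26} = 1.
Since (b_{25}, b_{26}) = (b_1, b_2) = (23, 1) (two consecutive terms determine the rest), the sequence is periodic with period 24.
So b_{193} = b_{1 + ((193-1) mod 24)} = b_1 = 23.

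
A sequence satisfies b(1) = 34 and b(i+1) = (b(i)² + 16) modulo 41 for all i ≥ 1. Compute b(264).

We have b(1) = 34, b(2) = 24, b(3) = 18, b(4) = 12, b(5) = 37, b(6) = 32, b(7) = 15, b(8) = 36, b(9) = 0, b(10) = 16, b(11) = 26, b(12) = 36.
Since b(12) = b(8) = 36, the sequence is eventually periodic: after a pre-period of length 7 it cycles with period 4.
For i ≥ 8, b(i) depends only on (i - 8) mod 4. (264 - 8) mod 4 = 0, so b(264) = b(8) = 36.

36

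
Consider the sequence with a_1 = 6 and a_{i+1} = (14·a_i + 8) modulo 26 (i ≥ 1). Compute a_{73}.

10

Listing terms: a_1 = 6; a_2 = 14; a_3 = 22; a_4 = 4; a_5 = 12; a_6 = 20; a_7 = 2; a_8 = 10; a_9 = 18; a_{10} = 0; a_{11} = 8; a_{12} = 16; a_{13} = 24; a_{14} = 6.
Since a_{14} = a_1 = 6, the sequence is periodic with period 13.
(73 - 1) mod 13 = 7, so a_{73} = a_8 = 10.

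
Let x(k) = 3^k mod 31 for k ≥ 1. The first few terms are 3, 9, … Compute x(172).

14

Computing terms: x(1) = 3,  x(2) = 9,  x(3) = 27,  x(4) = 19,  x(5) = 26,  x(6) = 16,  x(7) = 17,  x(8) = 20,  x(9) = 29,  x(10) = 25,  x(11) = 13,  x(12) = 8,  x(13) = 24,  x(14) = 10,  x(15) = 30,  x(16) = 28,  x(17) = 22,  x(18) = 4,  x(19) = 12,  x(20) = 5,  x(21) = 15,  x(22) = 14,  x(23) = 11,  x(24) = 2,  x(25) = 6,  x(26) = 18,  x(27) = 23,  x(28) = 7,  x(29) = 21,  x(30) = 1,  x(31) = 3.
Since x(31) = x(1) = 3, the sequence is periodic with period 30.
So x(172) = x(1 + ((172-1) mod 30)) = x(22) = 14.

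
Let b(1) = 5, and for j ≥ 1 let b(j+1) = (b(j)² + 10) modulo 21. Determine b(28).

Listing terms: b(1) = 5,  b(2) = 14,  b(3) = 17,  b(4) = 5.
The sequence repeats with period 3.
So b(28) = b(1 + ((28-1) mod 3)) = b(1) = 5.

5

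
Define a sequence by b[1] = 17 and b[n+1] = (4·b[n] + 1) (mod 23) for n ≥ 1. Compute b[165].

b[1] = 17; b[2] = 0; b[3] = 1; b[4] = 5; b[5] = 21; b[6] = 16; b[7] = 19; b[8] = 8; b[9] = 10; b[10] = 18; b[11] = 4; b[12] = 17.
The sequence repeats with period 11.
So b[165] = b[1 + ((165-1) mod 11)] = b[11] = 4.

4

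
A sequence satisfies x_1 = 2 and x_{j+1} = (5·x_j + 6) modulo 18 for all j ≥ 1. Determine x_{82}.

4

Listing terms: x_1 = 2; x_2 = 16; x_3 = 14; x_4 = 4; x_5 = 8; x_6 = 10; x_7 = 2.
Since x_7 = x_1 = 2, the sequence is periodic with period 6.
(82 - 1) mod 6 = 3, so x_{82} = x_4 = 4.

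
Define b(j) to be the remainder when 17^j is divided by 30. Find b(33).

Listing terms: b(0) = 1, b(1) = 17, b(2) = 19, b(3) = 23, b(4) = 1.
Since b(4) = b(0) = 1, the sequence is periodic with period 4.
(33 - 0) mod 4 = 1, so b(33) = b(1) = 17.

17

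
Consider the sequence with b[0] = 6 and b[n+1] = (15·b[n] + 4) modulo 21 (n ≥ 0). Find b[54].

b[0] = 6; b[1] = 10; b[2] = 7; b[3] = 4; b[4] = 1; b[5] = 19; b[6] = 16; b[7] = 13; b[8] = 10.
Since b[8] = b[1] = 10, the sequence is eventually periodic: after a pre-period of length 1 it cycles with period 7.
For n ≥ 1, b[n] depends only on (n - 1) mod 7. (54 - 1) mod 7 = 4, so b[54] = b[5] = 19.

19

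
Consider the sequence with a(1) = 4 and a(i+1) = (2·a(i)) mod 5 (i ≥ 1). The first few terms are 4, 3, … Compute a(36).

2

We have a(1) = 4,  a(2) = 3,  a(3) = 1,  a(4) = 2,  a(5) = 4.
Since a(5) = a(1) = 4, the sequence is periodic with period 4.
So a(36) = a(1 + ((36-1) mod 4)) = a(4) = 2.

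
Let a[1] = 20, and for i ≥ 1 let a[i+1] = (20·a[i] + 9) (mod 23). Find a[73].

16

Computing terms: a[1] = 20; a[2] = 18; a[3] = 1; a[4] = 6; a[5] = 14; a[6] = 13; a[7] = 16; a[8] = 7; a[9] = 11; a[10] = 22; a[11] = 12; a[12] = 19; a[13] = 21; a[14] = 15; a[15] = 10; a[16] = 2; a[17] = 3; a[18] = 0; a[19] = 9; a[20] = 5; a[21] = 17; a[22] = 4; a[23] = 20.
The sequence repeats with period 22.
(73 - 1) mod 22 = 6, so a[73] = a[7] = 16.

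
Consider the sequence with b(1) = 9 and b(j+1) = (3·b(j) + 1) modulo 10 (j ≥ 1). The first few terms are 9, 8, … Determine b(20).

6

We have b(1) = 9,  b(2) = 8,  b(3) = 5,  b(4) = 6,  b(5) = 9.
The sequence repeats with period 4.
(20 - 1) mod 4 = 3, so b(20) = b(4) = 6.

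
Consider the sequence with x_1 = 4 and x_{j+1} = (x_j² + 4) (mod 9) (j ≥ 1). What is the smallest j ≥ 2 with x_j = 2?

Computing terms: x_1 = 4, x_2 = 2, x_3 = 8, x_4 = 5, x_5 = 2.
Since x_5 = x_2 = 2, the sequence is eventually periodic: after a pre-period of length 1 it cycles with period 3.
The value 2 first appears (with j ≥ 2) at x_2.

2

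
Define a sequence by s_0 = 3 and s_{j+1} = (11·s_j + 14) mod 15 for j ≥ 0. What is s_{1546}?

12

s_0 = 3,  s_1 = 2,  s_2 = 6,  s_3 = 5,  s_4 = 9,  s_5 = 8,  s_6 = 12,  s_7 = 11,  s_8 = 0,  s_9 = 14,  s_{10} = 3.
The sequence repeats with period 10.
(1546 - 0) mod 10 = 6, so s_{1546} = s_6 = 12.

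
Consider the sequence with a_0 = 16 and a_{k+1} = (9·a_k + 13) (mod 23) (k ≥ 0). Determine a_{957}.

Computing terms: a_0 = 16,  a_1 = 19,  a_2 = 0,  a_3 = 13,  a_4 = 15,  a_5 = 10,  a_6 = 11,  a_7 = 20,  a_8 = 9,  a_9 = 2,  a_{10} = 8,  a_{11} = 16.
Since a_{11} = a_0 = 16, the sequence is periodic with period 11.
So a_{957} = a_{0 + ((957-0) mod 11)} = a_0 = 16.

16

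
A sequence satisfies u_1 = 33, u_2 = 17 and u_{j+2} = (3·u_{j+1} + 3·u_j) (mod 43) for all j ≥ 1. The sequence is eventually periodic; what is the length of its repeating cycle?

Computing terms: u_1 = 33,  u_2 = 17,  u_3 = 21,  u_4 = 28,  u_5 = 18,  u_6 = 9,  u_7 = 38,  u_8 = 12,  u_9 = 21,  u_{10} = 13,  u_{11} = 16,  u_{12} = 1,  u_{13} = 8,  u_{14} = 27,  u_{15} = 19,  u_{16} = 9,  u_{17} = 41,  u_{18} = 21,  u_{19} = 14,  u_{20} = 19,  u_{21} = 13,  u_{22} = 10,  u_{23} = 26,  u_{24} = 22,  u_{25} = 15,  u_{26} = 25,  u_{27} = 34,  u_{28} = 5,  u_{29} = 31,  u_{30} = 22,  u_{31} = 30,  u_{32} = 27,  u_{33} = 42,  u_{34} = 35,  u_{35} = 16,  u_{36} = 24,  u_{37} = 34,  u_{38} = 2,  u_{39} = 22,  u_{40} = 29,  u_{41} = 24,  u_{42} = 30,  u_{43} = 33,  u_{44} = 17.
The sequence repeats with period 42.

42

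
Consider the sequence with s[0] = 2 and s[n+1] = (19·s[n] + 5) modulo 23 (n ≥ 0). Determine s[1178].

5

Listing terms: s[0] = 2,  s[1] = 20,  s[2] = 17,  s[3] = 6,  s[4] = 4,  s[5] = 12,  s[6] = 3,  s[7] = 16,  s[8] = 10,  s[9] = 11,  s[10] = 7,  s[11] = 0,  s[12] = 5,  s[13] = 8,  s[14] = 19,  s[15] = 21,  s[16] = 13,  s[17] = 22,  s[18] = 9,  s[19] = 15,  s[20] = 14,  s[21] = 18,  s[22] = 2.
The sequence repeats with period 22.
(1178 - 0) mod 22 = 12, so s[1178] = s[12] = 5.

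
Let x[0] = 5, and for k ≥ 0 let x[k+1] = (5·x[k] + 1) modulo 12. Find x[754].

11

We have x[0] = 5, x[1] = 2, x[2] = 11, x[3] = 8, x[4] = 5.
The sequence repeats with period 4.
So x[754] = x[0 + ((754-0) mod 4)] = x[2] = 11.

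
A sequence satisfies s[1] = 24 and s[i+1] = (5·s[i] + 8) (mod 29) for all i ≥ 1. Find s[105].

Computing terms: s[1] = 24; s[2] = 12; s[3] = 10; s[4] = 0; s[5] = 8; s[6] = 19; s[7] = 16; s[8] = 1; s[9] = 13; s[10] = 15; s[11] = 25; s[12] = 17; s[13] = 6; s[14] = 9; s[15] = 24.
The sequence repeats with period 14.
So s[105] = s[1 + ((105-1) mod 14)] = s[7] = 16.

16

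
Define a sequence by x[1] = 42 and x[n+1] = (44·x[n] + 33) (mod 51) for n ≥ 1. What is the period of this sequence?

We have x[1] = 42, x[2] = 45, x[3] = 24, x[4] = 18, x[5] = 9, x[6] = 21, x[7] = 39, x[8] = 15, x[9] = 30, x[10] = 27, x[11] = 48, x[12] = 3, x[13] = 12, x[14] = 0, x[15] = 33, x[16] = 6, x[17] = 42.
The sequence repeats with period 16.

16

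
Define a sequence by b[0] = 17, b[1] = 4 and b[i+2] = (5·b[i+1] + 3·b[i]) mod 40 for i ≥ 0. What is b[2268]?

33

b[0] = 17; b[1] = 4; b[2] = 31; b[3] = 7; b[4] = 8; b[5] = 21; b[6] = 9; b[7] = 28; b[8] = 7; b[9] = 39; b[10] = 16; b[11] = 37; b[12] = 33; b[13] = 36; b[14] = 39; b[15] = 23; b[16] = 32; b[17] = 29; b[18] = 1; b[19] = 12; b[20] = 23; b[21] = 31; b[22] = 24; b[23] = 13; b[24] = 17; b[25] = 4.
Since (b[24], b[25]) = (b[0], b[1]) = (17, 4) (two consecutive terms determine the rest), the sequence is periodic with period 24.
(2268 - 0) mod 24 = 12, so b[2268] = b[12] = 33.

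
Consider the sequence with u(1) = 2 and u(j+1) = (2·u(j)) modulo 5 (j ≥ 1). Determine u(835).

u(1) = 2,  u(2) = 4,  u(3) = 3,  u(4) = 1,  u(5) = 2.
Since u(5) = u(1) = 2, the sequence is periodic with period 4.
So u(835) = u(1 + ((835-1) mod 4)) = u(3) = 3.

3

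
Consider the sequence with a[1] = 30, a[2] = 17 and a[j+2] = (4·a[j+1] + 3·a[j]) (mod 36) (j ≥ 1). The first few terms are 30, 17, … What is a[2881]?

26

Listing terms: a[1] = 30, a[2] = 17, a[3] = 14, a[4] = 35, a[5] = 2, a[6] = 5, a[7] = 26, a[8] = 11, a[9] = 14, a[10] = 17, a[11] = 2, a[12] = 23, a[13] = 26, a[14] = 29, a[15] = 14, a[16] = 35.
Since (a[15], a[16]) = (a[3], a[4]) = (14, 35) (two consecutive terms determine the rest), the sequence is eventually periodic: after a pre-period of length 2 it cycles with period 12.
For j ≥ 3, a[j] depends only on (j - 3) mod 12. (2881 - 3) mod 12 = 10, so a[2881] = a[13] = 26.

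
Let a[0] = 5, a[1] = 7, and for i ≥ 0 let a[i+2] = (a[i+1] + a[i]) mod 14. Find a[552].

Listing terms: a[0] = 5,  a[1] = 7,  a[2] = 12,  a[3] = 5,  a[4] = 3,  a[5] = 8,  a[6] = 11,  a[7] = 5,  a[8] = 2,  a[9] = 7,  a[10] = 9,  a[11] = 2,  a[12] = 11,  a[13] = 13,  a[14] = 10,  a[15] = 9,  a[16] = 5,  a[17] = 0,  a[18] = 5,  a[19] = 5,  a[20] = 10,  a[21] = 1,  a[22] = 11,  a[23] = 12,  a[24] = 9,  a[25] = 7,  a[26] = 2,  a[27] = 9,  a[28] = 11,  a[29] = 6,  a[30] = 3,  a[31] = 9,  a[32] = 12,  a[33] = 7,  a[34] = 5,  a[35] = 12,  a[36] = 3,  a[37] = 1,  a[38] = 4,  a[39] = 5,  a[40] = 9,  a[41] = 0,  a[42] = 9,  a[43] = 9,  a[44] = 4,  a[45] = 13,  a[46] = 3,  a[47] = 2,  a[48] = 5,  a[49] = 7.
The sequence repeats with period 48.
(552 - 0) mod 48 = 24, so a[552] = a[24] = 9.

9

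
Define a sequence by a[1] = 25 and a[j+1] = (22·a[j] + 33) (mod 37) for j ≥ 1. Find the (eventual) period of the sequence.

36

a[1] = 25; a[2] = 28; a[3] = 20; a[4] = 29; a[5] = 5; a[6] = 32; a[7] = 34; a[8] = 4; a[9] = 10; a[10] = 31; a[11] = 12; a[12] = 1; a[13] = 18; a[14] = 22; a[15] = 36; a[16] = 11; a[17] = 16; a[18] = 15; a[19] = 30; a[20] = 27; a[21] = 35; a[22] = 26; a[23] = 13; a[24] = 23; a[25] = 21; a[26] = 14; a[27] = 8; a[28] = 24; a[29] = 6; a[30] = 17; a[31] = 0; a[32] = 33; a[33] = 19; a[34] = 7; a[35] = 2; a[36] = 3; a[37] = 25.
The sequence repeats with period 36.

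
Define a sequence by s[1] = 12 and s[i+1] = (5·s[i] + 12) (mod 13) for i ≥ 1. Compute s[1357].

We have s[1] = 12, s[2] = 7, s[3] = 8, s[4] = 0, s[5] = 12.
The sequence repeats with period 4.
(1357 - 1) mod 4 = 0, so s[1357] = s[1] = 12.

12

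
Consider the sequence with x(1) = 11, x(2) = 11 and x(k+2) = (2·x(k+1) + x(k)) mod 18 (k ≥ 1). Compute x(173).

Listing terms: x(1) = 11,  x(2) = 11,  x(3) = 15,  x(4) = 5,  x(5) = 7,  x(6) = 1,  x(7) = 9,  x(8) = 1,  x(9) = 11,  x(10) = 5,  x(11) = 3,  x(12) = 11,  x(13) = 7,  x(14) = 7,  x(15) = 3,  x(16) = 13,  x(17) = 11,  x(18) = 17,  x(19) = 9,  x(20) = 17,  x(21) = 7,  x(22) = 13,  x(23) = 15,  x(24) = 7,  x(25) = 11,  x(26) = 11.
The sequence repeats with period 24.
(173 - 1) mod 24 = 4, so x(173) = x(5) = 7.

7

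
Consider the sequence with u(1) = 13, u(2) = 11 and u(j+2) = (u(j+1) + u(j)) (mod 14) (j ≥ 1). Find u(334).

11

Computing terms: u(1) = 13, u(2) = 11, u(3) = 10, u(4) = 7, u(5) = 3, u(6) = 10, u(7) = 13, u(8) = 9, u(9) = 8, u(10) = 3, u(11) = 11, u(12) = 0, u(13) = 11, u(14) = 11, u(15) = 8, u(16) = 5, u(17) = 13, u(18) = 4, u(19) = 3, u(20) = 7, u(21) = 10, u(22) = 3, u(23) = 13, u(24) = 2, u(25) = 1, u(26) = 3, u(27) = 4, u(28) = 7, u(29) = 11, u(30) = 4, u(31) = 1, u(32) = 5, u(33) = 6, u(34) = 11, u(35) = 3, u(36) = 0, u(37) = 3, u(38) = 3, u(39) = 6, u(40) = 9, u(41) = 1, u(42) = 10, u(43) = 11, u(44) = 7, u(45) = 4, u(46) = 11, u(47) = 1, u(48) = 12, u(49) = 13, u(50) = 11.
Since (u(49), u(50)) = (u(1), u(2)) = (13, 11) (two consecutive terms determine the rest), the sequence is periodic with period 48.
(334 - 1) mod 48 = 45, so u(334) = u(46) = 11.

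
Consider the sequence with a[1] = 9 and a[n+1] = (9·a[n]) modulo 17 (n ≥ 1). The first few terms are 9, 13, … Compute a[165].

We have a[1] = 9, a[2] = 13, a[3] = 15, a[4] = 16, a[5] = 8, a[6] = 4, a[7] = 2, a[8] = 1, a[9] = 9.
The sequence repeats with period 8.
So a[165] = a[1 + ((165-1) mod 8)] = a[5] = 8.

8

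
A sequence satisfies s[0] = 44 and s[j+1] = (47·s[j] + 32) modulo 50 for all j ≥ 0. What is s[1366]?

We have s[0] = 44,  s[1] = 0,  s[2] = 32,  s[3] = 36,  s[4] = 24,  s[5] = 10,  s[6] = 2,  s[7] = 26,  s[8] = 4,  s[9] = 20,  s[10] = 22,  s[11] = 16,  s[12] = 34,  s[13] = 30,  s[14] = 42,  s[15] = 6,  s[16] = 14,  s[17] = 40,  s[18] = 12,  s[19] = 46,  s[20] = 44.
The sequence repeats with period 20.
So s[1366] = s[0 + ((1366-0) mod 20)] = s[6] = 2.

2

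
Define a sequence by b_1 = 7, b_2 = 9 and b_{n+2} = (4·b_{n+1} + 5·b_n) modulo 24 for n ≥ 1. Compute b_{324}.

1

b_1 = 7, b_2 = 9, b_3 = 23, b_4 = 17, b_5 = 15, b_6 = 1, b_7 = 7, b_8 = 9.
Since (b_7, b_8) = (b_1, b_2) = (7, 9) (two consecutive terms determine the rest), the sequence is periodic with period 6.
(324 - 1) mod 6 = 5, so b_{324} = b_6 = 1.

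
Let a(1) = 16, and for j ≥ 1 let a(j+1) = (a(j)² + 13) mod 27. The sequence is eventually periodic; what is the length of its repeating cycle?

9

Computing terms: a(1) = 16, a(2) = 26, a(3) = 14, a(4) = 20, a(5) = 8, a(6) = 23, a(7) = 2, a(8) = 17, a(9) = 5, a(10) = 11, a(11) = 26.
Since a(11) = a(2) = 26, the sequence is eventually periodic: after a pre-period of length 1 it cycles with period 9.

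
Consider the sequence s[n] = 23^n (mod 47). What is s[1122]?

32

We have s[1] = 23,  s[2] = 12,  s[3] = 41,  s[4] = 3,  s[5] = 22,  s[6] = 36,  s[7] = 29,  s[8] = 9,  s[9] = 19,  s[10] = 14,  s[11] = 40,  s[12] = 27,  s[13] = 10,  s[14] = 42,  s[15] = 26,  s[16] = 34,  s[17] = 30,  s[18] = 32,  s[19] = 31,  s[20] = 8,  s[21] = 43,  s[22] = 2,  s[23] = 46,  s[24] = 24,  s[25] = 35,  s[26] = 6,  s[27] = 44,  s[28] = 25,  s[29] = 11,  s[30] = 18,  s[31] = 38,  s[32] = 28,  s[33] = 33,  s[34] = 7,  s[35] = 20,  s[36] = 37,  s[37] = 5,  s[38] = 21,  s[39] = 13,  s[40] = 17,  s[41] = 15,  s[42] = 16,  s[43] = 39,  s[44] = 4,  s[45] = 45,  s[46] = 1,  s[47] = 23.
Since s[47] = s[1] = 23, the sequence is periodic with period 46.
So s[1122] = s[1 + ((1122-1) mod 46)] = s[18] = 32.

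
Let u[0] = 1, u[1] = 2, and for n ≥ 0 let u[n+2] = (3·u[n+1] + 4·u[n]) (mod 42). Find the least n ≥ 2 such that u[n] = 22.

We have u[0] = 1,  u[1] = 2,  u[2] = 10,  u[3] = 38,  u[4] = 28,  u[5] = 26,  u[6] = 22,  u[7] = 2,  u[8] = 10.
Since (u[7], u[8]) = (u[1], u[2]) = (2, 10) (two consecutive terms determine the rest), the sequence is eventually periodic: after a pre-period of length 1 it cycles with period 6.
The value 22 first appears (with n ≥ 2) at u[6].

6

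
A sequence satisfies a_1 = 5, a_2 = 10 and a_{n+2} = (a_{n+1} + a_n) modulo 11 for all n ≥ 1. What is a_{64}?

3

a_1 = 5,  a_2 = 10,  a_3 = 4,  a_4 = 3,  a_5 = 7,  a_6 = 10,  a_7 = 6,  a_8 = 5,  a_9 = 0,  a_{10} = 5,  a_{11} = 5,  a_{12} = 10.
The sequence repeats with period 10.
(64 - 1) mod 10 = 3, so a_{64} = a_4 = 3.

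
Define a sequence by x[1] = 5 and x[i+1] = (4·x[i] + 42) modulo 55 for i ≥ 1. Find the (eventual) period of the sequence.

Listing terms: x[1] = 5,  x[2] = 7,  x[3] = 15,  x[4] = 47,  x[5] = 10,  x[6] = 27,  x[7] = 40,  x[8] = 37,  x[9] = 25,  x[10] = 32,  x[11] = 5.
Since x[11] = x[1] = 5, the sequence is periodic with period 10.

10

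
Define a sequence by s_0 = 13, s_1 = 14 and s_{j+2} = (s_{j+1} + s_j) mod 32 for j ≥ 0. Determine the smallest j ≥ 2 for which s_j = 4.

We have s_0 = 13; s_1 = 14; s_2 = 27; s_3 = 9; s_4 = 4; s_5 = 13; s_6 = 17; s_7 = 30; s_8 = 15; s_9 = 13; s_{10} = 28; s_{11} = 9; s_{12} = 5; s_{13} = 14; s_{14} = 19; s_{15} = 1; s_{16} = 20; s_{17} = 21; s_{18} = 9; s_{19} = 30; s_{20} = 7; s_{21} = 5; s_{22} = 12; s_{23} = 17; s_{24} = 29; s_{25} = 14; s_{26} = 11; s_{27} = 25; s_{28} = 4; s_{29} = 29; s_{30} = 1; s_{31} = 30; s_{32} = 31; s_{33} = 29; s_{34} = 28; s_{35} = 25; s_{36} = 21; s_{37} = 14; s_{38} = 3; s_{39} = 17; s_{40} = 20; s_{41} = 5; s_{42} = 25; s_{43} = 30; s_{44} = 23; s_{45} = 21; s_{46} = 12; s_{47} = 1; s_{48} = 13; s_{49} = 14.
Since (s_{48}, s_{49}) = (s_0, s_1) = (13, 14) (two consecutive terms determine the rest), the sequence is periodic with period 48.
The value 4 first appears (with j ≥ 2) at s_4.

4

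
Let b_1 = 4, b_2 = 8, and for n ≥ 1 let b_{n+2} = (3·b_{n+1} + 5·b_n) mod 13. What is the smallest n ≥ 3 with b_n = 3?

4

Computing terms: b_1 = 4, b_2 = 8, b_3 = 5, b_4 = 3, b_5 = 8, b_6 = 0, b_7 = 1, b_8 = 3, b_9 = 1, b_{10} = 5, b_{11} = 7, b_{12} = 7, b_{13} = 4, b_{14} = 8.
The sequence repeats with period 12.
The value 3 first appears (with n ≥ 3) at b_4.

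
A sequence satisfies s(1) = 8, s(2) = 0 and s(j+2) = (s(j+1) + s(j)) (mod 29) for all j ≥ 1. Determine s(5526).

We have s(1) = 8,  s(2) = 0,  s(3) = 8,  s(4) = 8,  s(5) = 16,  s(6) = 24,  s(7) = 11,  s(8) = 6,  s(9) = 17,  s(10) = 23,  s(11) = 11,  s(12) = 5,  s(13) = 16,  s(14) = 21,  s(15) = 8,  s(16) = 0.
Since (s(15), s(16)) = (s(1), s(2)) = (8, 0) (two consecutive terms determine the rest), the sequence is periodic with period 14.
(5526 - 1) mod 14 = 9, so s(5526) = s(10) = 23.

23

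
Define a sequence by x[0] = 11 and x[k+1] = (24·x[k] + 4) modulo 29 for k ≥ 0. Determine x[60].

21

We have x[0] = 11, x[1] = 7, x[2] = 27, x[3] = 14, x[4] = 21, x[5] = 15, x[6] = 16, x[7] = 11.
The sequence repeats with period 7.
So x[60] = x[0 + ((60-0) mod 7)] = x[4] = 21.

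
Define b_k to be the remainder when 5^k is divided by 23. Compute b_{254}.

Listing terms: b_0 = 1,  b_1 = 5,  b_2 = 2,  b_3 = 10,  b_4 = 4,  b_5 = 20,  b_6 = 8,  b_7 = 17,  b_8 = 16,  b_9 = 11,  b_{10} = 9,  b_{11} = 22,  b_{12} = 18,  b_{13} = 21,  b_{14} = 13,  b_{15} = 19,  b_{16} = 3,  b_{17} = 15,  b_{18} = 6,  b_{19} = 7,  b_{20} = 12,  b_{21} = 14,  b_{22} = 1.
The sequence repeats with period 22.
(254 - 0) mod 22 = 12, so b_{254} = b_{12} = 18.

18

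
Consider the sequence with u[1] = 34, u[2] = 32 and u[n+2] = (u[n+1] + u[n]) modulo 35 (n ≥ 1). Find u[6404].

u[1] = 34; u[2] = 32; u[3] = 31; u[4] = 28; u[5] = 24; u[6] = 17; u[7] = 6; u[8] = 23; u[9] = 29; u[10] = 17; u[11] = 11; u[12] = 28; u[13] = 4; u[14] = 32; u[15] = 1; u[16] = 33; u[17] = 34; u[18] = 32.
Since (u[17], u[18]) = (u[1], u[2]) = (34, 32) (two consecutive terms determine the rest), the sequence is periodic with period 16.
So u[6404] = u[1 + ((6404-1) mod 16)] = u[4] = 28.

28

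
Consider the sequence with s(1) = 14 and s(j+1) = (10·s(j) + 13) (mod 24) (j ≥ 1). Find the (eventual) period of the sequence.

3

Listing terms: s(1) = 14,  s(2) = 9,  s(3) = 7,  s(4) = 11,  s(5) = 3,  s(6) = 19,  s(7) = 11.
Since s(7) = s(4) = 11, the sequence is eventually periodic: after a pre-period of length 3 it cycles with period 3.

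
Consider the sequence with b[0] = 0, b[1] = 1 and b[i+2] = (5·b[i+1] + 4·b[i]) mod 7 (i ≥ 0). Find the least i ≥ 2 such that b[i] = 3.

We have b[0] = 0, b[1] = 1, b[2] = 5, b[3] = 1, b[4] = 4, b[5] = 3, b[6] = 3, b[7] = 6, b[8] = 0, b[9] = 3, b[10] = 1, b[11] = 3, b[12] = 5, b[13] = 2, b[14] = 2, b[15] = 4, b[16] = 0, b[17] = 2, b[18] = 3, b[19] = 2, b[20] = 1, b[21] = 6, b[22] = 6, b[23] = 5, b[24] = 0, b[25] = 6, b[26] = 2, b[27] = 6, b[28] = 3, b[29] = 4, b[30] = 4, b[31] = 1, b[32] = 0, b[33] = 4, b[34] = 6, b[35] = 4, b[36] = 2, b[37] = 5, b[38] = 5, b[39] = 3, b[40] = 0, b[41] = 5, b[42] = 4, b[43] = 5, b[44] = 6, b[45] = 1, b[46] = 1, b[47] = 2, b[48] = 0, b[49] = 1.
The sequence repeats with period 48.
The value 3 first appears (with i ≥ 2) at b[5].

5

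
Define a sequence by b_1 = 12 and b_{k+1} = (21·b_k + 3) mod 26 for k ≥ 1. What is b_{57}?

12

b_1 = 12, b_2 = 21, b_3 = 2, b_4 = 19, b_5 = 12.
The sequence repeats with period 4.
(57 - 1) mod 4 = 0, so b_{57} = b_1 = 12.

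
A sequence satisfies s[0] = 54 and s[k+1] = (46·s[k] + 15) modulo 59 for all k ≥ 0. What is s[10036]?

37

Listing terms: s[0] = 54,  s[1] = 21,  s[2] = 37,  s[3] = 6,  s[4] = 55,  s[5] = 8,  s[6] = 29,  s[7] = 51,  s[8] = 1,  s[9] = 2,  s[10] = 48,  s[11] = 40,  s[12] = 26,  s[13] = 31,  s[14] = 25,  s[15] = 44,  s[16] = 33,  s[17] = 58,  s[18] = 28,  s[19] = 5,  s[20] = 9,  s[21] = 16,  s[22] = 43,  s[23] = 46,  s[24] = 7,  s[25] = 42,  s[26] = 0,  s[27] = 15,  s[28] = 56,  s[29] = 54.
Since s[29] = s[0] = 54, the sequence is periodic with period 29.
So s[10036] = s[0 + ((10036-0) mod 29)] = s[2] = 37.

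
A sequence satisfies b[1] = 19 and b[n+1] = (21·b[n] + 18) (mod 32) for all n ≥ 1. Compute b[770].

1

Listing terms: b[1] = 19,  b[2] = 1,  b[3] = 7,  b[4] = 5,  b[5] = 27,  b[6] = 9,  b[7] = 15,  b[8] = 13,  b[9] = 3,  b[10] = 17,  b[11] = 23,  b[12] = 21,  b[13] = 11,  b[14] = 25,  b[15] = 31,  b[16] = 29,  b[17] = 19.
The sequence repeats with period 16.
So b[770] = b[1 + ((770-1) mod 16)] = b[2] = 1.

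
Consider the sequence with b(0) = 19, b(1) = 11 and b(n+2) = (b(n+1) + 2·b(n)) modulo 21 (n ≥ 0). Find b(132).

Listing terms: b(0) = 19; b(1) = 11; b(2) = 7; b(3) = 8; b(4) = 1; b(5) = 17; b(6) = 19; b(7) = 11.
Since (b(6), b(7)) = (b(0), b(1)) = (19, 11) (two consecutive terms determine the rest), the sequence is periodic with period 6.
So b(132) = b(0 + ((132-0) mod 6)) = b(0) = 19.

19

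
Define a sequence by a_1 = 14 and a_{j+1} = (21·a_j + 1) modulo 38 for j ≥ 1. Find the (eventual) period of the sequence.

18

Computing terms: a_1 = 14,  a_2 = 29,  a_3 = 2,  a_4 = 5,  a_5 = 30,  a_6 = 23,  a_7 = 28,  a_8 = 19,  a_9 = 20,  a_{10} = 3,  a_{11} = 26,  a_{12} = 15,  a_{13} = 12,  a_{14} = 25,  a_{15} = 32,  a_{16} = 27,  a_{17} = 36,  a_{18} = 35,  a_{19} = 14.
The sequence repeats with period 18.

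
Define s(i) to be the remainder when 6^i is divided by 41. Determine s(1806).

39

s(1) = 6,  s(2) = 36,  s(3) = 11,  s(4) = 25,  s(5) = 27,  s(6) = 39,  s(7) = 29,  s(8) = 10,  s(9) = 19,  s(10) = 32,  s(11) = 28,  s(12) = 4,  s(13) = 24,  s(14) = 21,  s(15) = 3,  s(16) = 18,  s(17) = 26,  s(18) = 33,  s(19) = 34,  s(20) = 40,  s(21) = 35,  s(22) = 5,  s(23) = 30,  s(24) = 16,  s(25) = 14,  s(26) = 2,  s(27) = 12,  s(28) = 31,  s(29) = 22,  s(30) = 9,  s(31) = 13,  s(32) = 37,  s(33) = 17,  s(34) = 20,  s(35) = 38,  s(36) = 23,  s(37) = 15,  s(38) = 8,  s(39) = 7,  s(40) = 1,  s(41) = 6.
Since s(41) = s(1) = 6, the sequence is periodic with period 40.
So s(1806) = s(1 + ((1806-1) mod 40)) = s(6) = 39.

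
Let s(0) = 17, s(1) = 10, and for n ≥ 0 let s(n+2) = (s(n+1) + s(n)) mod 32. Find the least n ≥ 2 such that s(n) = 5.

We have s(0) = 17, s(1) = 10, s(2) = 27, s(3) = 5, s(4) = 0, s(5) = 5, s(6) = 5, s(7) = 10, s(8) = 15, s(9) = 25, s(10) = 8, s(11) = 1, s(12) = 9, s(13) = 10, s(14) = 19, s(15) = 29, s(16) = 16, s(17) = 13, s(18) = 29, s(19) = 10, s(20) = 7, s(21) = 17, s(22) = 24, s(23) = 9, s(24) = 1, s(25) = 10, s(26) = 11, s(27) = 21, s(28) = 0, s(29) = 21, s(30) = 21, s(31) = 10, s(32) = 31, s(33) = 9, s(34) = 8, s(35) = 17, s(36) = 25, s(37) = 10, s(38) = 3, s(39) = 13, s(40) = 16, s(41) = 29, s(42) = 13, s(43) = 10, s(44) = 23, s(45) = 1, s(46) = 24, s(47) = 25, s(48) = 17, s(49) = 10.
The sequence repeats with period 48.
The value 5 first appears (with n ≥ 2) at s(3).

3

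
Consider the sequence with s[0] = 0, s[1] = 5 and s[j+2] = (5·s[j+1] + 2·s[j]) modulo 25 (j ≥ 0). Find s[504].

Computing terms: s[0] = 0, s[1] = 5, s[2] = 0, s[3] = 10, s[4] = 0, s[5] = 20, s[6] = 0, s[7] = 15, s[8] = 0, s[9] = 5.
Since (s[8], s[9]) = (s[0], s[1]) = (0, 5) (two consecutive terms determine the rest), the sequence is periodic with period 8.
So s[504] = s[0 + ((504-0) mod 8)] = s[0] = 0.

0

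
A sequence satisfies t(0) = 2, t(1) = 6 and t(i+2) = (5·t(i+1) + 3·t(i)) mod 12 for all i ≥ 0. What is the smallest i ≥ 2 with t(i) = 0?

We have t(0) = 2, t(1) = 6, t(2) = 0, t(3) = 6, t(4) = 6, t(5) = 0.
Since (t(4), t(5)) = (t(1), t(2)) = (6, 0) (two consecutive terms determine the rest), the sequence is eventually periodic: after a pre-period of length 1 it cycles with period 3.
The value 0 first appears (with i ≥ 2) at t(2).

2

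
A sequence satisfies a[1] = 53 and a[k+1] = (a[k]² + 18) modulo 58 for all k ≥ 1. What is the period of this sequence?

We have a[1] = 53, a[2] = 43, a[3] = 11, a[4] = 23, a[5] = 25, a[6] = 5, a[7] = 43.
Since a[7] = a[2] = 43, the sequence is eventually periodic: after a pre-period of length 1 it cycles with period 5.

5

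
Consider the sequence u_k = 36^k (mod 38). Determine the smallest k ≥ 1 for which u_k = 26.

6

We have u_0 = 1, u_1 = 36, u_2 = 4, u_3 = 30, u_4 = 16, u_5 = 6, u_6 = 26, u_7 = 24, u_8 = 28, u_9 = 20, u_{10} = 36.
Since u_{10} = u_1 = 36, the sequence is eventually periodic: after a pre-period of length 1 it cycles with period 9.
The value 26 first appears (with k ≥ 1) at u_6.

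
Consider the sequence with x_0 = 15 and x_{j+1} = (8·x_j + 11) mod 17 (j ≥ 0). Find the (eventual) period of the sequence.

8

x_0 = 15, x_1 = 12, x_2 = 5, x_3 = 0, x_4 = 11, x_5 = 14, x_6 = 4, x_7 = 9, x_8 = 15.
Since x_8 = x_0 = 15, the sequence is periodic with period 8.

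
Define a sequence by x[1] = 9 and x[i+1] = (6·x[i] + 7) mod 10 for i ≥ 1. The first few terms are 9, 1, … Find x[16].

9

We have x[1] = 9,  x[2] = 1,  x[3] = 3,  x[4] = 5,  x[5] = 7,  x[6] = 9.
The sequence repeats with period 5.
So x[16] = x[1 + ((16-1) mod 5)] = x[1] = 9.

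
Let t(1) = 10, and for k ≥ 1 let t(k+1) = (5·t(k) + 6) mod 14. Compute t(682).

Computing terms: t(1) = 10; t(2) = 0; t(3) = 6; t(4) = 8; t(5) = 4; t(6) = 12; t(7) = 10.
Since t(7) = t(1) = 10, the sequence is periodic with period 6.
(682 - 1) mod 6 = 3, so t(682) = t(4) = 8.

8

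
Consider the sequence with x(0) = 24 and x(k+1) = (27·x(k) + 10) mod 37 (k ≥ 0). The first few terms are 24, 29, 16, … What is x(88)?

Computing terms: x(0) = 24, x(1) = 29, x(2) = 16, x(3) = 35, x(4) = 30, x(5) = 6, x(6) = 24.
Since x(6) = x(0) = 24, the sequence is periodic with period 6.
(88 - 0) mod 6 = 4, so x(88) = x(4) = 30.

30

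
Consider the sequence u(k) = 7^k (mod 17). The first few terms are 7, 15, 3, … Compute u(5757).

Listing terms: u(1) = 7,  u(2) = 15,  u(3) = 3,  u(4) = 4,  u(5) = 11,  u(6) = 9,  u(7) = 12,  u(8) = 16,  u(9) = 10,  u(10) = 2,  u(11) = 14,  u(12) = 13,  u(13) = 6,  u(14) = 8,  u(15) = 5,  u(16) = 1,  u(17) = 7.
Since u(17) = u(1) = 7, the sequence is periodic with period 16.
(5757 - 1) mod 16 = 12, so u(5757) = u(13) = 6.

6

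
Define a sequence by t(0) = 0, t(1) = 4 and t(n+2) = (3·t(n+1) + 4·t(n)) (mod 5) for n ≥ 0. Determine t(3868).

Listing terms: t(0) = 0, t(1) = 4, t(2) = 2, t(3) = 2, t(4) = 4, t(5) = 0, t(6) = 1, t(7) = 3, t(8) = 3, t(9) = 1, t(10) = 0, t(11) = 4.
The sequence repeats with period 10.
(3868 - 0) mod 10 = 8, so t(3868) = t(8) = 3.

3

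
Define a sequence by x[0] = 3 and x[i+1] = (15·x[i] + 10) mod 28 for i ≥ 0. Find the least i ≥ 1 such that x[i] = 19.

x[0] = 3, x[1] = 27, x[2] = 23, x[3] = 19, x[4] = 15, x[5] = 11, x[6] = 7, x[7] = 3.
Since x[7] = x[0] = 3, the sequence is periodic with period 7.
The value 19 first appears (with i ≥ 1) at x[3].

3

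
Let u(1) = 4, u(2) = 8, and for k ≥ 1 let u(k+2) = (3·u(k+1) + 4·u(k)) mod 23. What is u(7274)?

0

We have u(1) = 4, u(2) = 8, u(3) = 17, u(4) = 14, u(5) = 18, u(6) = 18, u(7) = 11, u(8) = 13, u(9) = 14, u(10) = 2, u(11) = 16, u(12) = 10, u(13) = 2, u(14) = 0, u(15) = 8, u(16) = 1, u(17) = 12, u(18) = 17, u(19) = 7, u(20) = 20, u(21) = 19, u(22) = 22, u(23) = 4, u(24) = 8.
Since (u(23), u(24)) = (u(1), u(2)) = (4, 8) (two consecutive terms determine the rest), the sequence is periodic with period 22.
(7274 - 1) mod 22 = 13, so u(7274) = u(14) = 0.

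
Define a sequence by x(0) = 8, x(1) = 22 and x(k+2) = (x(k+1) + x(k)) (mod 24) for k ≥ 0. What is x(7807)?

x(0) = 8, x(1) = 22, x(2) = 6, x(3) = 4, x(4) = 10, x(5) = 14, x(6) = 0, x(7) = 14, x(8) = 14, x(9) = 4, x(10) = 18, x(11) = 22, x(12) = 16, x(13) = 14, x(14) = 6, x(15) = 20, x(16) = 2, x(17) = 22, x(18) = 0, x(19) = 22, x(20) = 22, x(21) = 20, x(22) = 18, x(23) = 14, x(24) = 8, x(25) = 22.
The sequence repeats with period 24.
So x(7807) = x(0 + ((7807-0) mod 24)) = x(7) = 14.

14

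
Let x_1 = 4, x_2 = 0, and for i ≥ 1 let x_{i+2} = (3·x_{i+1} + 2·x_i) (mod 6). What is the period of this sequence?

x_1 = 4; x_2 = 0; x_3 = 2; x_4 = 0; x_5 = 4; x_6 = 0.
The sequence repeats with period 4.

4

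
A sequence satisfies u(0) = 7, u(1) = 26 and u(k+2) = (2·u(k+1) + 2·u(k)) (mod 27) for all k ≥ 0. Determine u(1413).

25

Listing terms: u(0) = 7; u(1) = 26; u(2) = 12; u(3) = 22; u(4) = 14; u(5) = 18; u(6) = 10; u(7) = 2; u(8) = 24; u(9) = 25; u(10) = 17; u(11) = 3; u(12) = 13; u(13) = 5; u(14) = 9; u(15) = 1; u(16) = 20; u(17) = 15; u(18) = 16; u(19) = 8; u(20) = 21; u(21) = 4; u(22) = 23; u(23) = 0; u(24) = 19; u(25) = 11; u(26) = 6; u(27) = 7; u(28) = 26.
Since (u(27), u(28)) = (u(0), u(1)) = (7, 26) (two consecutive terms determine the rest), the sequence is periodic with period 27.
So u(1413) = u(0 + ((1413-0) mod 27)) = u(9) = 25.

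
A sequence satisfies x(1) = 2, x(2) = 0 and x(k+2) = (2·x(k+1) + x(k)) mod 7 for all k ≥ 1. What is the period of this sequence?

Listing terms: x(1) = 2,  x(2) = 0,  x(3) = 2,  x(4) = 4,  x(5) = 3,  x(6) = 3,  x(7) = 2,  x(8) = 0.
The sequence repeats with period 6.

6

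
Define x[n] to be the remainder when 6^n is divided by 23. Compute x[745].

18

x[0] = 1; x[1] = 6; x[2] = 13; x[3] = 9; x[4] = 8; x[5] = 2; x[6] = 12; x[7] = 3; x[8] = 18; x[9] = 16; x[10] = 4; x[11] = 1.
The sequence repeats with period 11.
(745 - 0) mod 11 = 8, so x[745] = x[8] = 18.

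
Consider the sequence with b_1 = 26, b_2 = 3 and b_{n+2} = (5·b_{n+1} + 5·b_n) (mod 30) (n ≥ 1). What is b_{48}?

25

We have b_1 = 26,  b_2 = 3,  b_3 = 25,  b_4 = 20,  b_5 = 15,  b_6 = 25,  b_7 = 20.
Since (b_6, b_7) = (b_3, b_4) = (25, 20) (two consecutive terms determine the rest), the sequence is eventually periodic: after a pre-period of length 2 it cycles with period 3.
For n ≥ 3, b_n depends only on (n - 3) mod 3. (48 - 3) mod 3 = 0, so b_{48} = b_3 = 25.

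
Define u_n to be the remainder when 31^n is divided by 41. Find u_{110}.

1

We have u_1 = 31, u_2 = 18, u_3 = 25, u_4 = 37, u_5 = 40, u_6 = 10, u_7 = 23, u_8 = 16, u_9 = 4, u_{10} = 1, u_{11} = 31.
The sequence repeats with period 10.
So u_{110} = u_{1 + ((110-1) mod 10)} = u_{10} = 1.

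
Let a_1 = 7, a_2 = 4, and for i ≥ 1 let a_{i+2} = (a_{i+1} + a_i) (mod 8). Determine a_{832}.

7

We have a_1 = 7; a_2 = 4; a_3 = 3; a_4 = 7; a_5 = 2; a_6 = 1; a_7 = 3; a_8 = 4; a_9 = 7; a_{10} = 3; a_{11} = 2; a_{12} = 5; a_{13} = 7; a_{14} = 4.
The sequence repeats with period 12.
(832 - 1) mod 12 = 3, so a_{832} = a_4 = 7.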